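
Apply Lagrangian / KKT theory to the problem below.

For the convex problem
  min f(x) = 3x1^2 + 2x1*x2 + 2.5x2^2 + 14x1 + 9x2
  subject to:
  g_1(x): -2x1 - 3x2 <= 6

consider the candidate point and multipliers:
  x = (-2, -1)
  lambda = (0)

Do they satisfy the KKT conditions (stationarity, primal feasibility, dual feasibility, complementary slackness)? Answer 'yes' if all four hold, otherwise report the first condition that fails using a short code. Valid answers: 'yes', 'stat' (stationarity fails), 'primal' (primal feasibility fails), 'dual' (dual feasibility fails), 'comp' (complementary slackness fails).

Gradient of f: grad f(x) = Q x + c = (0, 0)
Constraint values g_i(x) = a_i^T x - b_i:
  g_1((-2, -1)) = 1
Stationarity residual: grad f(x) + sum_i lambda_i a_i = (0, 0)
  -> stationarity OK
Primal feasibility (all g_i <= 0): FAILS
Dual feasibility (all lambda_i >= 0): OK
Complementary slackness (lambda_i * g_i(x) = 0 for all i): OK

Verdict: the first failing condition is primal_feasibility -> primal.

primal


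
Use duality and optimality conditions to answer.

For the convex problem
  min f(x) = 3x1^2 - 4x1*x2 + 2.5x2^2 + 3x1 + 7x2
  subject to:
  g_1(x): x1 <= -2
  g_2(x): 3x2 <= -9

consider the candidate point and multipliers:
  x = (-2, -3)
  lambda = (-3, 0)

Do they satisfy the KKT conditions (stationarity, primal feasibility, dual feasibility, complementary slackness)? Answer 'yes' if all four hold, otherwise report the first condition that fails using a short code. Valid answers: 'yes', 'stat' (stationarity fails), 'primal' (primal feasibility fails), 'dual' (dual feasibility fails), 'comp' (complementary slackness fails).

Gradient of f: grad f(x) = Q x + c = (3, 0)
Constraint values g_i(x) = a_i^T x - b_i:
  g_1((-2, -3)) = 0
  g_2((-2, -3)) = 0
Stationarity residual: grad f(x) + sum_i lambda_i a_i = (0, 0)
  -> stationarity OK
Primal feasibility (all g_i <= 0): OK
Dual feasibility (all lambda_i >= 0): FAILS
Complementary slackness (lambda_i * g_i(x) = 0 for all i): OK

Verdict: the first failing condition is dual_feasibility -> dual.

dual


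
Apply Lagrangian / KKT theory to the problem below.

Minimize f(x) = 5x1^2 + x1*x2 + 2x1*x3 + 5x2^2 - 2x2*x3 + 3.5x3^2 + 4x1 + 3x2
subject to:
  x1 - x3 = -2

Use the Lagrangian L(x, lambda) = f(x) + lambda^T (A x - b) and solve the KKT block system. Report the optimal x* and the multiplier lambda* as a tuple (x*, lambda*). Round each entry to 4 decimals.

Form the Lagrangian:
  L(x, lambda) = (1/2) x^T Q x + c^T x + lambda^T (A x - b)
Stationarity (grad_x L = 0): Q x + c + A^T lambda = 0.
Primal feasibility: A x = b.

This gives the KKT block system:
  [ Q   A^T ] [ x     ]   [-c ]
  [ A    0  ] [ lambda ] = [ b ]

Solving the linear system:
  x*      = (-1.0478, -0.0048, 0.9522)
  lambda* = (4.5789)
  f(x*)   = 2.4761

x* = (-1.0478, -0.0048, 0.9522), lambda* = (4.5789)


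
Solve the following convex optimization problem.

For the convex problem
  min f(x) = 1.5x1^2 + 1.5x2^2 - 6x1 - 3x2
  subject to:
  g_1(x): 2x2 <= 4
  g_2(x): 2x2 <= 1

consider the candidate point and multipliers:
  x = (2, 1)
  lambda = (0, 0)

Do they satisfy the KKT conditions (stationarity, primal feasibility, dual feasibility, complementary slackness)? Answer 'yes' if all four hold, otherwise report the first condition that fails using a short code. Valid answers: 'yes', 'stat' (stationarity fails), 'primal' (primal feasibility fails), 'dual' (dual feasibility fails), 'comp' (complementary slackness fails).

Gradient of f: grad f(x) = Q x + c = (0, 0)
Constraint values g_i(x) = a_i^T x - b_i:
  g_1((2, 1)) = -2
  g_2((2, 1)) = 1
Stationarity residual: grad f(x) + sum_i lambda_i a_i = (0, 0)
  -> stationarity OK
Primal feasibility (all g_i <= 0): FAILS
Dual feasibility (all lambda_i >= 0): OK
Complementary slackness (lambda_i * g_i(x) = 0 for all i): OK

Verdict: the first failing condition is primal_feasibility -> primal.

primal


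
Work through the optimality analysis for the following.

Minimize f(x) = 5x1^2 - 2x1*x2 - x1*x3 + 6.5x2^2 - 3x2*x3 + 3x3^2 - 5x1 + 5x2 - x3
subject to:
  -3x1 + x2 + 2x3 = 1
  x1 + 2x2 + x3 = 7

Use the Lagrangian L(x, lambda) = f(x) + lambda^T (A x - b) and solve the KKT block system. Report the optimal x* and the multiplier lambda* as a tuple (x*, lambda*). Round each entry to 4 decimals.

Form the Lagrangian:
  L(x, lambda) = (1/2) x^T Q x + c^T x + lambda^T (A x - b)
Stationarity (grad_x L = 0): Q x + c + A^T lambda = 0.
Primal feasibility: A x = b.

This gives the KKT block system:
  [ Q   A^T ] [ x     ]   [-c ]
  [ A    0  ] [ lambda ] = [ b ]

Solving the linear system:
  x*      = (1.715, 1.4749, 2.3351)
  lambda* = (-0.0011, -6.8687)
  f(x*)   = 22.2732

x* = (1.715, 1.4749, 2.3351), lambda* = (-0.0011, -6.8687)


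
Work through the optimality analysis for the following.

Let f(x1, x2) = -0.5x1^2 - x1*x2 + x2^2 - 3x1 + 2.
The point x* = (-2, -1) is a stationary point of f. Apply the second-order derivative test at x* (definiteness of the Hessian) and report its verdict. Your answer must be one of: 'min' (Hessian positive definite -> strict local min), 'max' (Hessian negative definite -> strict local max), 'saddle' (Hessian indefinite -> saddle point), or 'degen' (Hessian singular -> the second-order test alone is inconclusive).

Compute the Hessian H = grad^2 f:
  H = [[-1, -1], [-1, 2]]
Verify stationarity: grad f(x*) = H x* + g = (0, 0).
Eigenvalues of H: -1.3028, 2.3028.
Eigenvalues have mixed signs, so H is indefinite -> x* is a saddle point.

saddle


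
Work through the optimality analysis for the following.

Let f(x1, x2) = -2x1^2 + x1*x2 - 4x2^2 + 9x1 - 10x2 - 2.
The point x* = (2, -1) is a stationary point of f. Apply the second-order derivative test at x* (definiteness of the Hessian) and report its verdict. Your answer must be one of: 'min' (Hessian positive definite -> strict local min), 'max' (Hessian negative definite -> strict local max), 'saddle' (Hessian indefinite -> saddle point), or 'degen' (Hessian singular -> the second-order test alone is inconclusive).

Compute the Hessian H = grad^2 f:
  H = [[-4, 1], [1, -8]]
Verify stationarity: grad f(x*) = H x* + g = (0, 0).
Eigenvalues of H: -8.2361, -3.7639.
Both eigenvalues < 0, so H is negative definite -> x* is a strict local max.

max


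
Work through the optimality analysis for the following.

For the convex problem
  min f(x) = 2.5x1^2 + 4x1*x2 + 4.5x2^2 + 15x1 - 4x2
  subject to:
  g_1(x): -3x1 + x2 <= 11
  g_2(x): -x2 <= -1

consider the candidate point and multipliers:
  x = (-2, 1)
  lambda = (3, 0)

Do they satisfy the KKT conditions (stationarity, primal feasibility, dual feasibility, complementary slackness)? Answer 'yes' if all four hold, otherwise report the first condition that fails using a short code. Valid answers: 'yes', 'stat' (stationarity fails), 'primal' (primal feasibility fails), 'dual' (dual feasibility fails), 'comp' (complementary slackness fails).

Gradient of f: grad f(x) = Q x + c = (9, -3)
Constraint values g_i(x) = a_i^T x - b_i:
  g_1((-2, 1)) = -4
  g_2((-2, 1)) = 0
Stationarity residual: grad f(x) + sum_i lambda_i a_i = (0, 0)
  -> stationarity OK
Primal feasibility (all g_i <= 0): OK
Dual feasibility (all lambda_i >= 0): OK
Complementary slackness (lambda_i * g_i(x) = 0 for all i): FAILS

Verdict: the first failing condition is complementary_slackness -> comp.

comp


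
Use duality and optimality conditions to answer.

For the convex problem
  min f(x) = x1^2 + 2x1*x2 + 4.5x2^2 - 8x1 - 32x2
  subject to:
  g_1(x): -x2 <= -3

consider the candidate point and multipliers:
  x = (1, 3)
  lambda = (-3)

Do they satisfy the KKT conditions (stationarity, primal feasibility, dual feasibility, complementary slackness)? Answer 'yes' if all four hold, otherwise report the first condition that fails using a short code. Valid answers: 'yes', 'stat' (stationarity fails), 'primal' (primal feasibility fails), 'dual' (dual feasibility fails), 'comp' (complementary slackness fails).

Gradient of f: grad f(x) = Q x + c = (0, -3)
Constraint values g_i(x) = a_i^T x - b_i:
  g_1((1, 3)) = 0
Stationarity residual: grad f(x) + sum_i lambda_i a_i = (0, 0)
  -> stationarity OK
Primal feasibility (all g_i <= 0): OK
Dual feasibility (all lambda_i >= 0): FAILS
Complementary slackness (lambda_i * g_i(x) = 0 for all i): OK

Verdict: the first failing condition is dual_feasibility -> dual.

dual


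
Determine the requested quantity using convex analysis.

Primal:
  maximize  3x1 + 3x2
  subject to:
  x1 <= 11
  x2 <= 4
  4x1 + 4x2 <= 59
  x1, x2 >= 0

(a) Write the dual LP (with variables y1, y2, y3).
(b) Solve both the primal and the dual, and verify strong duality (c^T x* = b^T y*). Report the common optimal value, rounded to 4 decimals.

The standard primal-dual pair for 'max c^T x s.t. A x <= b, x >= 0' is:
  Dual:  min b^T y  s.t.  A^T y >= c,  y >= 0.

So the dual LP is:
  minimize  11y1 + 4y2 + 59y3
  subject to:
    y1 + 4y3 >= 3
    y2 + 4y3 >= 3
    y1, y2, y3 >= 0

Solving the primal: x* = (10.75, 4).
  primal value c^T x* = 44.25.
Solving the dual: y* = (0, 0, 0.75).
  dual value b^T y* = 44.25.
Strong duality: c^T x* = b^T y*. Confirmed.

44.25


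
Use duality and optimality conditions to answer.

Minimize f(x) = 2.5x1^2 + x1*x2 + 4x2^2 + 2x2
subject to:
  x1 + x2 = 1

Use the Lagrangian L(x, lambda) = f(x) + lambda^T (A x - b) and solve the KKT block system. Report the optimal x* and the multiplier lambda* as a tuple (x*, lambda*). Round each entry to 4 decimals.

Form the Lagrangian:
  L(x, lambda) = (1/2) x^T Q x + c^T x + lambda^T (A x - b)
Stationarity (grad_x L = 0): Q x + c + A^T lambda = 0.
Primal feasibility: A x = b.

This gives the KKT block system:
  [ Q   A^T ] [ x     ]   [-c ]
  [ A    0  ] [ lambda ] = [ b ]

Solving the linear system:
  x*      = (0.8182, 0.1818)
  lambda* = (-4.2727)
  f(x*)   = 2.3182

x* = (0.8182, 0.1818), lambda* = (-4.2727)


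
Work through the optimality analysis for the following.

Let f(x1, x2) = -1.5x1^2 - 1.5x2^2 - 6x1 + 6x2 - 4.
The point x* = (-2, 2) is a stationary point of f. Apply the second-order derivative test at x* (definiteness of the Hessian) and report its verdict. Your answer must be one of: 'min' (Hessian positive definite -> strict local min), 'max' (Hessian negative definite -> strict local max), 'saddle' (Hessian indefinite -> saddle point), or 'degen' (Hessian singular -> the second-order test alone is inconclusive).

Compute the Hessian H = grad^2 f:
  H = [[-3, 0], [0, -3]]
Verify stationarity: grad f(x*) = H x* + g = (0, 0).
Eigenvalues of H: -3, -3.
Both eigenvalues < 0, so H is negative definite -> x* is a strict local max.

max


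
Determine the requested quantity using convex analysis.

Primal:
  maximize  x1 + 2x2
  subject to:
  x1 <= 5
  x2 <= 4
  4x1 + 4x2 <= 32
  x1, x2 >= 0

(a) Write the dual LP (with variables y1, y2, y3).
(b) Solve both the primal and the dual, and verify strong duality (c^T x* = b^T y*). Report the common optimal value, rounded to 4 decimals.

The standard primal-dual pair for 'max c^T x s.t. A x <= b, x >= 0' is:
  Dual:  min b^T y  s.t.  A^T y >= c,  y >= 0.

So the dual LP is:
  minimize  5y1 + 4y2 + 32y3
  subject to:
    y1 + 4y3 >= 1
    y2 + 4y3 >= 2
    y1, y2, y3 >= 0

Solving the primal: x* = (4, 4).
  primal value c^T x* = 12.
Solving the dual: y* = (0, 1, 0.25).
  dual value b^T y* = 12.
Strong duality: c^T x* = b^T y*. Confirmed.

12


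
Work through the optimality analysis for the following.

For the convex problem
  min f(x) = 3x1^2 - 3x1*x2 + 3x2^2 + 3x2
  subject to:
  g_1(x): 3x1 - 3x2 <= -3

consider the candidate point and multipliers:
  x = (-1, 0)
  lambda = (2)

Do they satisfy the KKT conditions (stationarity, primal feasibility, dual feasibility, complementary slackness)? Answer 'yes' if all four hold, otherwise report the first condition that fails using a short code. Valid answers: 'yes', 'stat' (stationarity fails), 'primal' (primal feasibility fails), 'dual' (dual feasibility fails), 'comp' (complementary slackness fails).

Gradient of f: grad f(x) = Q x + c = (-6, 6)
Constraint values g_i(x) = a_i^T x - b_i:
  g_1((-1, 0)) = 0
Stationarity residual: grad f(x) + sum_i lambda_i a_i = (0, 0)
  -> stationarity OK
Primal feasibility (all g_i <= 0): OK
Dual feasibility (all lambda_i >= 0): OK
Complementary slackness (lambda_i * g_i(x) = 0 for all i): OK

Verdict: yes, KKT holds.

yes


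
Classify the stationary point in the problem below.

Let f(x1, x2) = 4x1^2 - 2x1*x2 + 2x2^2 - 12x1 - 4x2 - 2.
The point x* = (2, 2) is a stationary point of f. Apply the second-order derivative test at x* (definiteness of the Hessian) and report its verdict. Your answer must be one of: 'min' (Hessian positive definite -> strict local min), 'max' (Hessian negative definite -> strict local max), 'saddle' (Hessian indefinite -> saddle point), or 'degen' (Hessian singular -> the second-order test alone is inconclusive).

Compute the Hessian H = grad^2 f:
  H = [[8, -2], [-2, 4]]
Verify stationarity: grad f(x*) = H x* + g = (0, 0).
Eigenvalues of H: 3.1716, 8.8284.
Both eigenvalues > 0, so H is positive definite -> x* is a strict local min.

min


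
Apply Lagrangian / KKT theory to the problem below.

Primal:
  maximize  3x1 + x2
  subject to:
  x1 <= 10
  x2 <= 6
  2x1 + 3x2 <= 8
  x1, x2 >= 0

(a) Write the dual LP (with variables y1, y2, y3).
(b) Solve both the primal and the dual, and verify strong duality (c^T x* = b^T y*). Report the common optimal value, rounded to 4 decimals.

The standard primal-dual pair for 'max c^T x s.t. A x <= b, x >= 0' is:
  Dual:  min b^T y  s.t.  A^T y >= c,  y >= 0.

So the dual LP is:
  minimize  10y1 + 6y2 + 8y3
  subject to:
    y1 + 2y3 >= 3
    y2 + 3y3 >= 1
    y1, y2, y3 >= 0

Solving the primal: x* = (4, 0).
  primal value c^T x* = 12.
Solving the dual: y* = (0, 0, 1.5).
  dual value b^T y* = 12.
Strong duality: c^T x* = b^T y*. Confirmed.

12


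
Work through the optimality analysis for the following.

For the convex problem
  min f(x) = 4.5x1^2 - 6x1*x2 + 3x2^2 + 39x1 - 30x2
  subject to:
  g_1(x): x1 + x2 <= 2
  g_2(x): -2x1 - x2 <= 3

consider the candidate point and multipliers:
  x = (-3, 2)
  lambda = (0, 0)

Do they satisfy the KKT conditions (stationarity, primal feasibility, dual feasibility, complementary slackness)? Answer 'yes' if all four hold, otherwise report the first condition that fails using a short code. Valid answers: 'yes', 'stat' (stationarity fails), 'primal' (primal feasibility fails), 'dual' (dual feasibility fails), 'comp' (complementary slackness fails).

Gradient of f: grad f(x) = Q x + c = (0, 0)
Constraint values g_i(x) = a_i^T x - b_i:
  g_1((-3, 2)) = -3
  g_2((-3, 2)) = 1
Stationarity residual: grad f(x) + sum_i lambda_i a_i = (0, 0)
  -> stationarity OK
Primal feasibility (all g_i <= 0): FAILS
Dual feasibility (all lambda_i >= 0): OK
Complementary slackness (lambda_i * g_i(x) = 0 for all i): OK

Verdict: the first failing condition is primal_feasibility -> primal.

primal


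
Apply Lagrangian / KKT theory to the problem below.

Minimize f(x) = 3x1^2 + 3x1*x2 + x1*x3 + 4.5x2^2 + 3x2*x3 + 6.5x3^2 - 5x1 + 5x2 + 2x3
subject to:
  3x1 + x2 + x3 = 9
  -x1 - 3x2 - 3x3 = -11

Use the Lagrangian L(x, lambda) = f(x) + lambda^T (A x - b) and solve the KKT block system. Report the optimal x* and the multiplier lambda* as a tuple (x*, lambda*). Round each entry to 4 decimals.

Form the Lagrangian:
  L(x, lambda) = (1/2) x^T Q x + c^T x + lambda^T (A x - b)
Stationarity (grad_x L = 0): Q x + c + A^T lambda = 0.
Primal feasibility: A x = b.

This gives the KKT block system:
  [ Q   A^T ] [ x     ]   [-c ]
  [ A    0  ] [ lambda ] = [ b ]

Solving the linear system:
  x*      = (2, 1.4375, 1.5625)
  lambda* = (-1.25, 9.125)
  f(x*)   = 55.9688

x* = (2, 1.4375, 1.5625), lambda* = (-1.25, 9.125)


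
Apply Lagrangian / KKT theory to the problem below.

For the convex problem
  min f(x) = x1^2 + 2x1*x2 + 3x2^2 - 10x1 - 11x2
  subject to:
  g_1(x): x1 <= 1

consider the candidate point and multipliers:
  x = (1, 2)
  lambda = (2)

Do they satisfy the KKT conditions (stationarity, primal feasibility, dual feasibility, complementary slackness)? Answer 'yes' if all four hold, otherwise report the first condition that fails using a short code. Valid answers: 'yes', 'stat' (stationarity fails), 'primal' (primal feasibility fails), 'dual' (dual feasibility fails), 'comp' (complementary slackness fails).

Gradient of f: grad f(x) = Q x + c = (-4, 3)
Constraint values g_i(x) = a_i^T x - b_i:
  g_1((1, 2)) = 0
Stationarity residual: grad f(x) + sum_i lambda_i a_i = (-2, 3)
  -> stationarity FAILS
Primal feasibility (all g_i <= 0): OK
Dual feasibility (all lambda_i >= 0): OK
Complementary slackness (lambda_i * g_i(x) = 0 for all i): OK

Verdict: the first failing condition is stationarity -> stat.

stat


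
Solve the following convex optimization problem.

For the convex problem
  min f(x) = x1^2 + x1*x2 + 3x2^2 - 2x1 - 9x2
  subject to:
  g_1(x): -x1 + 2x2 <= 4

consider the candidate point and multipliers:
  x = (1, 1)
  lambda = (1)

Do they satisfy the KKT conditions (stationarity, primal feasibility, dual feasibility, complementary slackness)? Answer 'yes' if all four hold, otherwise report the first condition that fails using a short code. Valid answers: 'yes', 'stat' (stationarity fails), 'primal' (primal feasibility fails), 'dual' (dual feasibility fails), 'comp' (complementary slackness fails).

Gradient of f: grad f(x) = Q x + c = (1, -2)
Constraint values g_i(x) = a_i^T x - b_i:
  g_1((1, 1)) = -3
Stationarity residual: grad f(x) + sum_i lambda_i a_i = (0, 0)
  -> stationarity OK
Primal feasibility (all g_i <= 0): OK
Dual feasibility (all lambda_i >= 0): OK
Complementary slackness (lambda_i * g_i(x) = 0 for all i): FAILS

Verdict: the first failing condition is complementary_slackness -> comp.

comp


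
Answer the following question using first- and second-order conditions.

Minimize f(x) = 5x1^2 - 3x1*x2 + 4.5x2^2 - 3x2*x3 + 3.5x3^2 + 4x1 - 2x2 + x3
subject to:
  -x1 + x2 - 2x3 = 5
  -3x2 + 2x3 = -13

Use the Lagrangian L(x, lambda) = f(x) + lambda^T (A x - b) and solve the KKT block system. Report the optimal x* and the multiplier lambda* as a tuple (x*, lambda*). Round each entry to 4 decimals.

Form the Lagrangian:
  L(x, lambda) = (1/2) x^T Q x + c^T x + lambda^T (A x - b)
Stationarity (grad_x L = 0): Q x + c + A^T lambda = 0.
Primal feasibility: A x = b.

This gives the KKT block system:
  [ Q   A^T ] [ x     ]   [-c ]
  [ A    0  ] [ lambda ] = [ b ]

Solving the linear system:
  x*      = (0.8782, 3.5609, -1.1587)
  lambda* = (2.0996, 10.9963)
  f(x*)   = 63.8432

x* = (0.8782, 3.5609, -1.1587), lambda* = (2.0996, 10.9963)


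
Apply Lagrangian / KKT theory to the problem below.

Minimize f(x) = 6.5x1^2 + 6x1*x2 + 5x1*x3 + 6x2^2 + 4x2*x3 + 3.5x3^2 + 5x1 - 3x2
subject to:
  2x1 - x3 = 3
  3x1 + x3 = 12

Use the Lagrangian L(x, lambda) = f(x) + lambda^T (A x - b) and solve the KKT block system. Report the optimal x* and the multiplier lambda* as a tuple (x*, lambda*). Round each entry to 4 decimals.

Form the Lagrangian:
  L(x, lambda) = (1/2) x^T Q x + c^T x + lambda^T (A x - b)
Stationarity (grad_x L = 0): Q x + c + A^T lambda = 0.
Primal feasibility: A x = b.

This gives the KKT block system:
  [ Q   A^T ] [ x     ]   [-c ]
  [ A    0  ] [ lambda ] = [ b ]

Solving the linear system:
  x*      = (3, -2.25, 3)
  lambda* = (7.1, -19.9)
  f(x*)   = 119.625

x* = (3, -2.25, 3), lambda* = (7.1, -19.9)


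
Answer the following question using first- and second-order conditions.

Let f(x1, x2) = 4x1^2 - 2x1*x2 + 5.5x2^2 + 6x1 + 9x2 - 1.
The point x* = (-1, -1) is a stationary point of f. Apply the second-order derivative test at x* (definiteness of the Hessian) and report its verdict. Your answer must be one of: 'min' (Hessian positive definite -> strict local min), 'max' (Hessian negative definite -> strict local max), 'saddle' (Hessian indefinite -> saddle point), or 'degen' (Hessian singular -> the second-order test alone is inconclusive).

Compute the Hessian H = grad^2 f:
  H = [[8, -2], [-2, 11]]
Verify stationarity: grad f(x*) = H x* + g = (0, 0).
Eigenvalues of H: 7, 12.
Both eigenvalues > 0, so H is positive definite -> x* is a strict local min.

min


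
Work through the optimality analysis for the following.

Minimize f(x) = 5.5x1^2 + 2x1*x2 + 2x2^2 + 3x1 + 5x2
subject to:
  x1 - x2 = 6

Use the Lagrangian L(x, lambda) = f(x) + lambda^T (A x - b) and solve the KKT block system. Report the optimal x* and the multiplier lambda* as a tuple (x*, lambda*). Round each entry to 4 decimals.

Form the Lagrangian:
  L(x, lambda) = (1/2) x^T Q x + c^T x + lambda^T (A x - b)
Stationarity (grad_x L = 0): Q x + c + A^T lambda = 0.
Primal feasibility: A x = b.

This gives the KKT block system:
  [ Q   A^T ] [ x     ]   [-c ]
  [ A    0  ] [ lambda ] = [ b ]

Solving the linear system:
  x*      = (1.4737, -4.5263)
  lambda* = (-10.1579)
  f(x*)   = 21.3684

x* = (1.4737, -4.5263), lambda* = (-10.1579)


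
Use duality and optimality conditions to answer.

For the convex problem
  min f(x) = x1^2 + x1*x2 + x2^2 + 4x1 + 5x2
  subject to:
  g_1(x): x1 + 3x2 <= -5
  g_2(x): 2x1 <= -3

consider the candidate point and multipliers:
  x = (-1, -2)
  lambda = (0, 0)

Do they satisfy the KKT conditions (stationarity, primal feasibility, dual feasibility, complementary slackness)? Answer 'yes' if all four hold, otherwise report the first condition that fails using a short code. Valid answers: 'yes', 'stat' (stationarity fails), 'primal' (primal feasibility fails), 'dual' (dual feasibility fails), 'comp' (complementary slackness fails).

Gradient of f: grad f(x) = Q x + c = (0, 0)
Constraint values g_i(x) = a_i^T x - b_i:
  g_1((-1, -2)) = -2
  g_2((-1, -2)) = 1
Stationarity residual: grad f(x) + sum_i lambda_i a_i = (0, 0)
  -> stationarity OK
Primal feasibility (all g_i <= 0): FAILS
Dual feasibility (all lambda_i >= 0): OK
Complementary slackness (lambda_i * g_i(x) = 0 for all i): OK

Verdict: the first failing condition is primal_feasibility -> primal.

primal


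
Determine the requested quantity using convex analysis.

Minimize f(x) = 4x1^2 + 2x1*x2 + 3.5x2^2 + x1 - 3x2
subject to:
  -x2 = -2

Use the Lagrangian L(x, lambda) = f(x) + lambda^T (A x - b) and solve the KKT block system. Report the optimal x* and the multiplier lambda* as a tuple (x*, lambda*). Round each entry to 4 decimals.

Form the Lagrangian:
  L(x, lambda) = (1/2) x^T Q x + c^T x + lambda^T (A x - b)
Stationarity (grad_x L = 0): Q x + c + A^T lambda = 0.
Primal feasibility: A x = b.

This gives the KKT block system:
  [ Q   A^T ] [ x     ]   [-c ]
  [ A    0  ] [ lambda ] = [ b ]

Solving the linear system:
  x*      = (-0.625, 2)
  lambda* = (9.75)
  f(x*)   = 6.4375

x* = (-0.625, 2), lambda* = (9.75)


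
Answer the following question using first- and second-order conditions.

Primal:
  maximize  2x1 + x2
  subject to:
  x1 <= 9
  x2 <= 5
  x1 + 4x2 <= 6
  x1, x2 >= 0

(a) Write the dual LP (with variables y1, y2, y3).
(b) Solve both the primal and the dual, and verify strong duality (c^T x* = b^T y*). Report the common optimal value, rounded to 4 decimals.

The standard primal-dual pair for 'max c^T x s.t. A x <= b, x >= 0' is:
  Dual:  min b^T y  s.t.  A^T y >= c,  y >= 0.

So the dual LP is:
  minimize  9y1 + 5y2 + 6y3
  subject to:
    y1 + y3 >= 2
    y2 + 4y3 >= 1
    y1, y2, y3 >= 0

Solving the primal: x* = (6, 0).
  primal value c^T x* = 12.
Solving the dual: y* = (0, 0, 2).
  dual value b^T y* = 12.
Strong duality: c^T x* = b^T y*. Confirmed.

12


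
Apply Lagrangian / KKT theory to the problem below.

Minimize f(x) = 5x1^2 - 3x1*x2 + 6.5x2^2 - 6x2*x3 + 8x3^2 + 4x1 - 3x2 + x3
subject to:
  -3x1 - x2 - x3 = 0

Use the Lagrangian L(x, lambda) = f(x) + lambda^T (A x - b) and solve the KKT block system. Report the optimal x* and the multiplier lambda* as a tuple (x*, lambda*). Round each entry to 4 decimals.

Form the Lagrangian:
  L(x, lambda) = (1/2) x^T Q x + c^T x + lambda^T (A x - b)
Stationarity (grad_x L = 0): Q x + c + A^T lambda = 0.
Primal feasibility: A x = b.

This gives the KKT block system:
  [ Q   A^T ] [ x     ]   [-c ]
  [ A    0  ] [ lambda ] = [ b ]

Solving the linear system:
  x*      = (-0.1249, 0.2896, 0.0853)
  lambda* = (0.6273)
  f(x*)   = -0.6416

x* = (-0.1249, 0.2896, 0.0853), lambda* = (0.6273)


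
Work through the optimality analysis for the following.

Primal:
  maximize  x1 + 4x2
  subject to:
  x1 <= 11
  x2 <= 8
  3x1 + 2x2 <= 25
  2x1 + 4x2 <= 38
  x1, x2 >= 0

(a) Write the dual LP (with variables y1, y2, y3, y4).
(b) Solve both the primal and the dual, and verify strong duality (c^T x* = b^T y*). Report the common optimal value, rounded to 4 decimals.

The standard primal-dual pair for 'max c^T x s.t. A x <= b, x >= 0' is:
  Dual:  min b^T y  s.t.  A^T y >= c,  y >= 0.

So the dual LP is:
  minimize  11y1 + 8y2 + 25y3 + 38y4
  subject to:
    y1 + 3y3 + 2y4 >= 1
    y2 + 2y3 + 4y4 >= 4
    y1, y2, y3, y4 >= 0

Solving the primal: x* = (3, 8).
  primal value c^T x* = 35.
Solving the dual: y* = (0, 3.3333, 0.3333, 0).
  dual value b^T y* = 35.
Strong duality: c^T x* = b^T y*. Confirmed.

35


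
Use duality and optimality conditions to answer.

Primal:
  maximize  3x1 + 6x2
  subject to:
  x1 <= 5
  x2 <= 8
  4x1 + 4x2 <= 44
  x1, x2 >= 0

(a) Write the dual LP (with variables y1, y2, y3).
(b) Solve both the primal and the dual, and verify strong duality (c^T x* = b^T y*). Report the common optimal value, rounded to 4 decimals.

The standard primal-dual pair for 'max c^T x s.t. A x <= b, x >= 0' is:
  Dual:  min b^T y  s.t.  A^T y >= c,  y >= 0.

So the dual LP is:
  minimize  5y1 + 8y2 + 44y3
  subject to:
    y1 + 4y3 >= 3
    y2 + 4y3 >= 6
    y1, y2, y3 >= 0

Solving the primal: x* = (3, 8).
  primal value c^T x* = 57.
Solving the dual: y* = (0, 3, 0.75).
  dual value b^T y* = 57.
Strong duality: c^T x* = b^T y*. Confirmed.

57


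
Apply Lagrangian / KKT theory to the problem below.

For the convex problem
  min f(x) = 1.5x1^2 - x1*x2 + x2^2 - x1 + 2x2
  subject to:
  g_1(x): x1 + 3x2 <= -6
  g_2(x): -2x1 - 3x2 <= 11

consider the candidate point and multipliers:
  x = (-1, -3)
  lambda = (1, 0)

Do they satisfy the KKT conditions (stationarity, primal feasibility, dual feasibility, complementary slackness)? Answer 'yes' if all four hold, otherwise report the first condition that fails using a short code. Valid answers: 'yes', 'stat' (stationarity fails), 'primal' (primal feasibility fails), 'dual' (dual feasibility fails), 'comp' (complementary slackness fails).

Gradient of f: grad f(x) = Q x + c = (-1, -3)
Constraint values g_i(x) = a_i^T x - b_i:
  g_1((-1, -3)) = -4
  g_2((-1, -3)) = 0
Stationarity residual: grad f(x) + sum_i lambda_i a_i = (0, 0)
  -> stationarity OK
Primal feasibility (all g_i <= 0): OK
Dual feasibility (all lambda_i >= 0): OK
Complementary slackness (lambda_i * g_i(x) = 0 for all i): FAILS

Verdict: the first failing condition is complementary_slackness -> comp.

comp


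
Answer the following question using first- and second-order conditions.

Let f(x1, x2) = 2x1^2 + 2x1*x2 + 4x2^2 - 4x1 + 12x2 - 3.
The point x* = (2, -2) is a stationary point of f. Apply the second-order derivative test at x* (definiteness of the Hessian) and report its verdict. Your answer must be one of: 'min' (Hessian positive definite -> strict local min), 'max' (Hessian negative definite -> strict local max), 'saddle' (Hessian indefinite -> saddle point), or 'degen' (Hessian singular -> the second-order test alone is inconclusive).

Compute the Hessian H = grad^2 f:
  H = [[4, 2], [2, 8]]
Verify stationarity: grad f(x*) = H x* + g = (0, 0).
Eigenvalues of H: 3.1716, 8.8284.
Both eigenvalues > 0, so H is positive definite -> x* is a strict local min.

min


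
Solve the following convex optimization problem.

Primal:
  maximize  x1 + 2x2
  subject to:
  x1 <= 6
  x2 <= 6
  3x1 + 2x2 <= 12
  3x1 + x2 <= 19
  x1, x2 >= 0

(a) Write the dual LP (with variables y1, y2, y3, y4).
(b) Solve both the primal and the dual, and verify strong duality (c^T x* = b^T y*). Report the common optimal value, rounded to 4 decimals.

The standard primal-dual pair for 'max c^T x s.t. A x <= b, x >= 0' is:
  Dual:  min b^T y  s.t.  A^T y >= c,  y >= 0.

So the dual LP is:
  minimize  6y1 + 6y2 + 12y3 + 19y4
  subject to:
    y1 + 3y3 + 3y4 >= 1
    y2 + 2y3 + y4 >= 2
    y1, y2, y3, y4 >= 0

Solving the primal: x* = (0, 6).
  primal value c^T x* = 12.
Solving the dual: y* = (0, 1.3333, 0.3333, 0).
  dual value b^T y* = 12.
Strong duality: c^T x* = b^T y*. Confirmed.

12


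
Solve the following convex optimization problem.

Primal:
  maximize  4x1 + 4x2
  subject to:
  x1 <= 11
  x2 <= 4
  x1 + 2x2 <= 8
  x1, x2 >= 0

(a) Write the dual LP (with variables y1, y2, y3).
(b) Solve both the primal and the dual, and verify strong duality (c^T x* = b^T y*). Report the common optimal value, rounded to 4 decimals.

The standard primal-dual pair for 'max c^T x s.t. A x <= b, x >= 0' is:
  Dual:  min b^T y  s.t.  A^T y >= c,  y >= 0.

So the dual LP is:
  minimize  11y1 + 4y2 + 8y3
  subject to:
    y1 + y3 >= 4
    y2 + 2y3 >= 4
    y1, y2, y3 >= 0

Solving the primal: x* = (8, 0).
  primal value c^T x* = 32.
Solving the dual: y* = (0, 0, 4).
  dual value b^T y* = 32.
Strong duality: c^T x* = b^T y*. Confirmed.

32


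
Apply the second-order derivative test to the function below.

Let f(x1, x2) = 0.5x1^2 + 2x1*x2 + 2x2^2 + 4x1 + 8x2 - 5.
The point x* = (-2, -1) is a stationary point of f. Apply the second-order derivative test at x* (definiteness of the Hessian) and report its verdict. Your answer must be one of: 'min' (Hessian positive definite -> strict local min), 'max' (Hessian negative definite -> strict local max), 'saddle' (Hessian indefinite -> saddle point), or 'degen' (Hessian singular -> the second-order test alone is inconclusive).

Compute the Hessian H = grad^2 f:
  H = [[1, 2], [2, 4]]
Verify stationarity: grad f(x*) = H x* + g = (0, 0).
Eigenvalues of H: 0, 5.
H has a zero eigenvalue (singular; positive semidefinite but not definite), so H is neither positive definite, negative definite, nor indefinite. The second-order test alone is inconclusive -> degen.
(Indeed, f is constant along the null direction of H through x*, so x* is not a strict local extremum.)

degen


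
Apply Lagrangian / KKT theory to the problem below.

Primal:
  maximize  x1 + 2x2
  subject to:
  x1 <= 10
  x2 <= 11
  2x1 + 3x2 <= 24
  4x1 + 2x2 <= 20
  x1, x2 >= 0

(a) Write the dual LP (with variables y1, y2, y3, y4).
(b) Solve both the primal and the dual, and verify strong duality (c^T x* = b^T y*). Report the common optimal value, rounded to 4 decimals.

The standard primal-dual pair for 'max c^T x s.t. A x <= b, x >= 0' is:
  Dual:  min b^T y  s.t.  A^T y >= c,  y >= 0.

So the dual LP is:
  minimize  10y1 + 11y2 + 24y3 + 20y4
  subject to:
    y1 + 2y3 + 4y4 >= 1
    y2 + 3y3 + 2y4 >= 2
    y1, y2, y3, y4 >= 0

Solving the primal: x* = (0, 8).
  primal value c^T x* = 16.
Solving the dual: y* = (0, 0, 0.6667, 0).
  dual value b^T y* = 16.
Strong duality: c^T x* = b^T y*. Confirmed.

16


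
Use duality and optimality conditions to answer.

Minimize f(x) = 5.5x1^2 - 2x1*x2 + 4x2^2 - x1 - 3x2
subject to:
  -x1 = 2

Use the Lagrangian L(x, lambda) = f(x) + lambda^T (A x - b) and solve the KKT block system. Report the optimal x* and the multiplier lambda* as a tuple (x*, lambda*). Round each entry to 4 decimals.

Form the Lagrangian:
  L(x, lambda) = (1/2) x^T Q x + c^T x + lambda^T (A x - b)
Stationarity (grad_x L = 0): Q x + c + A^T lambda = 0.
Primal feasibility: A x = b.

This gives the KKT block system:
  [ Q   A^T ] [ x     ]   [-c ]
  [ A    0  ] [ lambda ] = [ b ]

Solving the linear system:
  x*      = (-2, -0.125)
  lambda* = (-22.75)
  f(x*)   = 23.9375

x* = (-2, -0.125), lambda* = (-22.75)


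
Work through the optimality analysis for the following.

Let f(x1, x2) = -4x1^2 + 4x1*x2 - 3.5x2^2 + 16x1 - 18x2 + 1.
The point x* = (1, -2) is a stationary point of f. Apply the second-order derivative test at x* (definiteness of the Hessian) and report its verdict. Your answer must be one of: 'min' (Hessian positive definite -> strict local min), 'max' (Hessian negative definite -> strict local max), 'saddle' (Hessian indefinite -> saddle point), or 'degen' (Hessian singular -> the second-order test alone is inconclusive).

Compute the Hessian H = grad^2 f:
  H = [[-8, 4], [4, -7]]
Verify stationarity: grad f(x*) = H x* + g = (0, 0).
Eigenvalues of H: -11.5311, -3.4689.
Both eigenvalues < 0, so H is negative definite -> x* is a strict local max.

max


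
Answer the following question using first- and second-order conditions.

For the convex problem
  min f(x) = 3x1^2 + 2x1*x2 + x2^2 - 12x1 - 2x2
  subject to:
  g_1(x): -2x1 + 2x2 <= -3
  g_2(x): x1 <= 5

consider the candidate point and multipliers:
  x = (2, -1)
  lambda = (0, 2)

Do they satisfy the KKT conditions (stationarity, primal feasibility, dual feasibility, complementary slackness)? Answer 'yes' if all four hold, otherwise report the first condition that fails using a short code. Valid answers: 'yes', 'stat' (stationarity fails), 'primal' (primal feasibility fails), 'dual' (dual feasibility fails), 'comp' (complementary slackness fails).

Gradient of f: grad f(x) = Q x + c = (-2, 0)
Constraint values g_i(x) = a_i^T x - b_i:
  g_1((2, -1)) = -3
  g_2((2, -1)) = -3
Stationarity residual: grad f(x) + sum_i lambda_i a_i = (0, 0)
  -> stationarity OK
Primal feasibility (all g_i <= 0): OK
Dual feasibility (all lambda_i >= 0): OK
Complementary slackness (lambda_i * g_i(x) = 0 for all i): FAILS

Verdict: the first failing condition is complementary_slackness -> comp.

comp


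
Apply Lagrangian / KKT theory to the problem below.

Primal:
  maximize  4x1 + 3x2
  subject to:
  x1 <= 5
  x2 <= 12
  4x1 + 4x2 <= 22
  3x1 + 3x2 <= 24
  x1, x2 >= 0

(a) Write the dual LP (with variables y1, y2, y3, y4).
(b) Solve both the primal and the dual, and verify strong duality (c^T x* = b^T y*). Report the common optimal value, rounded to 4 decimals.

The standard primal-dual pair for 'max c^T x s.t. A x <= b, x >= 0' is:
  Dual:  min b^T y  s.t.  A^T y >= c,  y >= 0.

So the dual LP is:
  minimize  5y1 + 12y2 + 22y3 + 24y4
  subject to:
    y1 + 4y3 + 3y4 >= 4
    y2 + 4y3 + 3y4 >= 3
    y1, y2, y3, y4 >= 0

Solving the primal: x* = (5, 0.5).
  primal value c^T x* = 21.5.
Solving the dual: y* = (1, 0, 0.75, 0).
  dual value b^T y* = 21.5.
Strong duality: c^T x* = b^T y*. Confirmed.

21.5


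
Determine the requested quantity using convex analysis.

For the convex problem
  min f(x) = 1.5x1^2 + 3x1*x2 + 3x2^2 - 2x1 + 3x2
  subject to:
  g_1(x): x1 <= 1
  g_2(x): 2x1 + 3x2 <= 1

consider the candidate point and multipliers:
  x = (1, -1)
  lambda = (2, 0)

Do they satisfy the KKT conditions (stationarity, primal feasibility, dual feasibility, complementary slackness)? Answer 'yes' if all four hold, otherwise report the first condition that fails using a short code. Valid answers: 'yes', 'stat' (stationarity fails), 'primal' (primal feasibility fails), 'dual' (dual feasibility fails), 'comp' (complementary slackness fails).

Gradient of f: grad f(x) = Q x + c = (-2, 0)
Constraint values g_i(x) = a_i^T x - b_i:
  g_1((1, -1)) = 0
  g_2((1, -1)) = -2
Stationarity residual: grad f(x) + sum_i lambda_i a_i = (0, 0)
  -> stationarity OK
Primal feasibility (all g_i <= 0): OK
Dual feasibility (all lambda_i >= 0): OK
Complementary slackness (lambda_i * g_i(x) = 0 for all i): OK

Verdict: yes, KKT holds.

yes


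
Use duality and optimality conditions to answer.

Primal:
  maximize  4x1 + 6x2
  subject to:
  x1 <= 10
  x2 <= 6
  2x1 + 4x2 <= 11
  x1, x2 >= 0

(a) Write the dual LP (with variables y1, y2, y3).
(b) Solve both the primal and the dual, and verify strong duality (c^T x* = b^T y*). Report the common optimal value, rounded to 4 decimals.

The standard primal-dual pair for 'max c^T x s.t. A x <= b, x >= 0' is:
  Dual:  min b^T y  s.t.  A^T y >= c,  y >= 0.

So the dual LP is:
  minimize  10y1 + 6y2 + 11y3
  subject to:
    y1 + 2y3 >= 4
    y2 + 4y3 >= 6
    y1, y2, y3 >= 0

Solving the primal: x* = (5.5, 0).
  primal value c^T x* = 22.
Solving the dual: y* = (0, 0, 2).
  dual value b^T y* = 22.
Strong duality: c^T x* = b^T y*. Confirmed.

22


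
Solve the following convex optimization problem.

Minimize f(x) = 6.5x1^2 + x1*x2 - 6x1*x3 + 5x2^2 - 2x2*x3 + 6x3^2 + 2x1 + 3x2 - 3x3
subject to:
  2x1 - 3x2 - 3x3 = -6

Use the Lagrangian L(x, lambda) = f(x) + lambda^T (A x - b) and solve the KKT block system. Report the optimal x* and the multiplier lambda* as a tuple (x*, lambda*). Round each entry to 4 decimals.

Form the Lagrangian:
  L(x, lambda) = (1/2) x^T Q x + c^T x + lambda^T (A x - b)
Stationarity (grad_x L = 0): Q x + c + A^T lambda = 0.
Primal feasibility: A x = b.

This gives the KKT block system:
  [ Q   A^T ] [ x     ]   [-c ]
  [ A    0  ] [ lambda ] = [ b ]

Solving the linear system:
  x*      = (-0.2001, 0.8282, 1.0384)
  lambda* = (3.0017)
  f(x*)   = 8.4897

x* = (-0.2001, 0.8282, 1.0384), lambda* = (3.0017)


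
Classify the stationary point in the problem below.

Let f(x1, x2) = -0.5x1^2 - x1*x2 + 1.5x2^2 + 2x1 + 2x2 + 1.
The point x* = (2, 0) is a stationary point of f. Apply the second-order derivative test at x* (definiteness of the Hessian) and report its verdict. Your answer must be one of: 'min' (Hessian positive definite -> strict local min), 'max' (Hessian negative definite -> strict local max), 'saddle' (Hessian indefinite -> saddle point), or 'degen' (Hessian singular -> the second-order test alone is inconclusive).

Compute the Hessian H = grad^2 f:
  H = [[-1, -1], [-1, 3]]
Verify stationarity: grad f(x*) = H x* + g = (0, 0).
Eigenvalues of H: -1.2361, 3.2361.
Eigenvalues have mixed signs, so H is indefinite -> x* is a saddle point.

saddle


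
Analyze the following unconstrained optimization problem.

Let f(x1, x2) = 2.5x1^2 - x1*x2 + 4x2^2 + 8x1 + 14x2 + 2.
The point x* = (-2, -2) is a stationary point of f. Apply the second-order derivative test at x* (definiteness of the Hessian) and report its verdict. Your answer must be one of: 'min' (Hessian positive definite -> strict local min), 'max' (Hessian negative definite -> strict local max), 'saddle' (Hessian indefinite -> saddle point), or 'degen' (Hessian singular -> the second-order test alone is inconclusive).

Compute the Hessian H = grad^2 f:
  H = [[5, -1], [-1, 8]]
Verify stationarity: grad f(x*) = H x* + g = (0, 0).
Eigenvalues of H: 4.6972, 8.3028.
Both eigenvalues > 0, so H is positive definite -> x* is a strict local min.

min


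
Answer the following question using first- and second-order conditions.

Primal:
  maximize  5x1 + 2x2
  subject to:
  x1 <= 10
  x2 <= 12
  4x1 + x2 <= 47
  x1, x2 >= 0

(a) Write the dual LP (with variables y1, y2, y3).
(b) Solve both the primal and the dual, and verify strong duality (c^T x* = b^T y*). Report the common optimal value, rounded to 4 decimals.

The standard primal-dual pair for 'max c^T x s.t. A x <= b, x >= 0' is:
  Dual:  min b^T y  s.t.  A^T y >= c,  y >= 0.

So the dual LP is:
  minimize  10y1 + 12y2 + 47y3
  subject to:
    y1 + 4y3 >= 5
    y2 + y3 >= 2
    y1, y2, y3 >= 0

Solving the primal: x* = (8.75, 12).
  primal value c^T x* = 67.75.
Solving the dual: y* = (0, 0.75, 1.25).
  dual value b^T y* = 67.75.
Strong duality: c^T x* = b^T y*. Confirmed.

67.75


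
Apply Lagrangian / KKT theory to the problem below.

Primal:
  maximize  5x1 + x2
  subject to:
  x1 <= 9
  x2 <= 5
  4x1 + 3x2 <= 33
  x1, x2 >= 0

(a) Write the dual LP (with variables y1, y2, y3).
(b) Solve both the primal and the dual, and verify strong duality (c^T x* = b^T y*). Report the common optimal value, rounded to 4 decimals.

The standard primal-dual pair for 'max c^T x s.t. A x <= b, x >= 0' is:
  Dual:  min b^T y  s.t.  A^T y >= c,  y >= 0.

So the dual LP is:
  minimize  9y1 + 5y2 + 33y3
  subject to:
    y1 + 4y3 >= 5
    y2 + 3y3 >= 1
    y1, y2, y3 >= 0

Solving the primal: x* = (8.25, 0).
  primal value c^T x* = 41.25.
Solving the dual: y* = (0, 0, 1.25).
  dual value b^T y* = 41.25.
Strong duality: c^T x* = b^T y*. Confirmed.

41.25


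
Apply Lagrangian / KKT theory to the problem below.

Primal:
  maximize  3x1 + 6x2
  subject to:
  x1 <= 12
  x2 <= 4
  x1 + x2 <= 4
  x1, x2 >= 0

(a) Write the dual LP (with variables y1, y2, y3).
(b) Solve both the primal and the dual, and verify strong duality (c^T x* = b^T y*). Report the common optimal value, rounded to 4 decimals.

The standard primal-dual pair for 'max c^T x s.t. A x <= b, x >= 0' is:
  Dual:  min b^T y  s.t.  A^T y >= c,  y >= 0.

So the dual LP is:
  minimize  12y1 + 4y2 + 4y3
  subject to:
    y1 + y3 >= 3
    y2 + y3 >= 6
    y1, y2, y3 >= 0

Solving the primal: x* = (0, 4).
  primal value c^T x* = 24.
Solving the dual: y* = (0, 3, 3).
  dual value b^T y* = 24.
Strong duality: c^T x* = b^T y*. Confirmed.

24
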